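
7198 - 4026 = 3172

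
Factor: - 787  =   - 787^1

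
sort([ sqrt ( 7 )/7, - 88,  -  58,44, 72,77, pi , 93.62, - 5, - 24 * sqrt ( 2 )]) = [ - 88 ,- 58,-24*sqrt ( 2), - 5, sqrt(7) /7, pi,44,  72, 77 , 93.62]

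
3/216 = 1/72 =0.01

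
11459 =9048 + 2411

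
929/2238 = 929/2238 = 0.42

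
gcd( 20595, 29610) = 15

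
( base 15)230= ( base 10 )495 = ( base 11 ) 410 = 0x1EF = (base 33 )F0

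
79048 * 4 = 316192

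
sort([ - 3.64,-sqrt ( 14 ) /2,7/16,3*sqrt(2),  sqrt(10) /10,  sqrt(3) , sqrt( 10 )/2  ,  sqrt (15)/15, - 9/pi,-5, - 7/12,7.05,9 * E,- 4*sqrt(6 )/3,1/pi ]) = [ - 5, - 3.64, - 4*sqrt(6) /3, - 9/pi,-sqrt (14)/2, - 7/12, sqrt(15)/15,sqrt(10)/10,1/pi,7/16,sqrt( 10)/2, sqrt(3),3*sqrt(2),7.05, 9*E ] 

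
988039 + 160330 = 1148369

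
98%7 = 0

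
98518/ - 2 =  - 49259/1 = - 49259.00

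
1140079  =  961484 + 178595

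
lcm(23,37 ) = 851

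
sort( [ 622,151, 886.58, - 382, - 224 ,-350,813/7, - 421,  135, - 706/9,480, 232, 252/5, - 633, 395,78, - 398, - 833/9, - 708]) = [-708,  -  633,- 421, - 398,-382,- 350, - 224, - 833/9, - 706/9,252/5 , 78,813/7 , 135,151, 232, 395, 480, 622,886.58]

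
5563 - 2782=2781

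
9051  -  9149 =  - 98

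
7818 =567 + 7251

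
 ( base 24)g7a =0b10010010110010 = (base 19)1708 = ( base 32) 95i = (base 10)9394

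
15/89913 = 5/29971= 0.00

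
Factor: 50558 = 2^1*17^1 * 1487^1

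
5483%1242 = 515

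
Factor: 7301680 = 2^4*5^1*107^1 * 853^1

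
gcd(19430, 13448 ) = 2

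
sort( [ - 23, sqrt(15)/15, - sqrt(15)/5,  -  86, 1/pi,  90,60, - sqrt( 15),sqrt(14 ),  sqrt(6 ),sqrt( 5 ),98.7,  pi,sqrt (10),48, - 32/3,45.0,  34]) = [ - 86, - 23, - 32/3,-sqrt(15), - sqrt(15 )/5,sqrt(15 )/15,1/pi,sqrt(5),sqrt ( 6),pi,sqrt(10 ) , sqrt(14),34, 45.0,48,60, 90 , 98.7]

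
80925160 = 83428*970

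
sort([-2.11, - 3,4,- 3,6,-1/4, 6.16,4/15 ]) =[- 3, - 3 , - 2.11, - 1/4, 4/15, 4,6 , 6.16]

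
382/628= 191/314 = 0.61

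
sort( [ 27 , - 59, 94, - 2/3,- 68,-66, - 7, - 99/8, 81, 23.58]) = [ - 68,-66, - 59,  -  99/8, - 7, - 2/3,23.58,  27,81, 94]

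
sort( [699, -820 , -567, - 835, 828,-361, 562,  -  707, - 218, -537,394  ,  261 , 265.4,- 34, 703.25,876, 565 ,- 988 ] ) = [ -988, - 835,-820,  -  707, - 567, - 537, - 361, - 218, - 34,  261,265.4, 394,562, 565,699 , 703.25, 828,876 ] 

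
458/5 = 458/5 = 91.60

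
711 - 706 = 5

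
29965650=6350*4719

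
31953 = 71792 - 39839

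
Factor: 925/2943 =3^( - 3 ) * 5^2*37^1*109^ ( - 1 )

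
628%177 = 97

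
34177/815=34177/815 =41.93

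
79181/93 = 79181/93  =  851.41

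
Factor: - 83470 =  -2^1*5^1*17^1 * 491^1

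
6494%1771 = 1181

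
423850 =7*60550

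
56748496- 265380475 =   -  208631979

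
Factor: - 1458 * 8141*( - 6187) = 73437079086 = 2^1*  3^6*7^1*23^1*269^1 * 1163^1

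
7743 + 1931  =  9674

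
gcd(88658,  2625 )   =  1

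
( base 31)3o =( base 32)3L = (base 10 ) 117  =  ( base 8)165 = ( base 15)7c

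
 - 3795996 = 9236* (-411 )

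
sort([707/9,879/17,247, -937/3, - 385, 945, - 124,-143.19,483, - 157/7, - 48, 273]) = [ - 385, - 937/3 , - 143.19, - 124,- 48, - 157/7,879/17, 707/9,247, 273,  483 , 945] 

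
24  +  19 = 43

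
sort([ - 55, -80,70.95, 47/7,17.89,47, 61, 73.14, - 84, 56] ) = [-84, - 80,-55, 47/7, 17.89,  47 , 56, 61,70.95, 73.14]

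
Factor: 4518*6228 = 28138104 = 2^3*3^4*173^1 * 251^1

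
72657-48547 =24110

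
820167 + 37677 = 857844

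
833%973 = 833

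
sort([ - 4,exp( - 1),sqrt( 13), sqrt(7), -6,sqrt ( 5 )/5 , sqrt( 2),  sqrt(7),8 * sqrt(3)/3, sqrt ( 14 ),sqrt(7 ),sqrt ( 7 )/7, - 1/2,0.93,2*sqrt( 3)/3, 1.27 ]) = [-6,-4, - 1/2,exp(  -  1),sqrt(7) /7, sqrt (5)/5,0.93,2 * sqrt ( 3)/3,1.27, sqrt(2 ),  sqrt( 7),  sqrt( 7), sqrt(7),sqrt ( 13),  sqrt(14), 8*sqrt(3 ) /3 ]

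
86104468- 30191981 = 55912487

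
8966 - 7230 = 1736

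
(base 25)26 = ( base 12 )48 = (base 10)56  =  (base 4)320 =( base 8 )70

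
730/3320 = 73/332 = 0.22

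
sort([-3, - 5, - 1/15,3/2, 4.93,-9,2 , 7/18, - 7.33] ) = [-9 , - 7.33,- 5,-3,-1/15,7/18 , 3/2,2,4.93]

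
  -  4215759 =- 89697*47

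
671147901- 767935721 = -96787820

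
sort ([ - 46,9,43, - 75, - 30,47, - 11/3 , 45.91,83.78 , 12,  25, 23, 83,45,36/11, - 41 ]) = [ - 75, - 46, - 41, - 30,-11/3,36/11 , 9,12, 23,25, 43,45, 45.91,47,83, 83.78 ] 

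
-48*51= -2448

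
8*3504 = 28032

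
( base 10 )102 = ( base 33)33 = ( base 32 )36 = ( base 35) 2W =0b1100110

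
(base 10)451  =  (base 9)551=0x1C3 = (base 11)380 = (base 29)FG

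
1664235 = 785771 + 878464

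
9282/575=9282/575 = 16.14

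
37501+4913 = 42414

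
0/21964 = 0 = 0.00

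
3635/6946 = 3635/6946= 0.52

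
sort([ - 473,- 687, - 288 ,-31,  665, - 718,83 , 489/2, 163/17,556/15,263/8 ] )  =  [-718, - 687,-473 , - 288, - 31,163/17, 263/8,556/15 , 83,489/2, 665]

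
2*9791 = 19582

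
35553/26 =35553/26=1367.42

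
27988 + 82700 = 110688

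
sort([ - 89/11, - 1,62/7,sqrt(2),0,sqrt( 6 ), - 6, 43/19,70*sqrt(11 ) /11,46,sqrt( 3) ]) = [ - 89/11, - 6, - 1, 0,sqrt (2 ),sqrt( 3 ),43/19, sqrt(6 ), 62/7,70*sqrt( 11)/11, 46]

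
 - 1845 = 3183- 5028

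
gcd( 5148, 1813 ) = 1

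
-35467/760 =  - 47 + 253/760 = -  46.67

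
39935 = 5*7987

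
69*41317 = 2850873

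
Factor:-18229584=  - 2^4*3^1*41^1 * 59^1*157^1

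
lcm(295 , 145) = 8555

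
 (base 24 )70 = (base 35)4s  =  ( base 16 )A8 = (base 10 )168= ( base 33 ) 53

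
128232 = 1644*78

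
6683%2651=1381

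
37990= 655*58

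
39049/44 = 39049/44=887.48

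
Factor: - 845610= - 2^1*3^1*5^1*71^1*397^1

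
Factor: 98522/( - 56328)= - 49261/28164 =- 2^( - 2)*3^( -1 )*2347^(  -  1) * 49261^1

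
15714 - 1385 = 14329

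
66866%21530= 2276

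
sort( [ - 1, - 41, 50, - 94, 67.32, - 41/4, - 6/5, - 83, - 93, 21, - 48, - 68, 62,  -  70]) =[-94, - 93,  -  83, - 70,-68, -48, - 41, - 41/4, - 6/5, - 1,21, 50, 62, 67.32]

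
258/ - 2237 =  - 258/2237 =- 0.12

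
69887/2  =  69887/2 = 34943.50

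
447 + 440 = 887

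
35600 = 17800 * 2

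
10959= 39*281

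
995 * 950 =945250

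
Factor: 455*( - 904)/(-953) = 411320/953=2^3 *5^1 *7^1*13^1*113^1* 953^(-1)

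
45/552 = 15/184 = 0.08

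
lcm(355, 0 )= 0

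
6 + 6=12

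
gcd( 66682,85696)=2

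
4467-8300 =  - 3833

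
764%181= 40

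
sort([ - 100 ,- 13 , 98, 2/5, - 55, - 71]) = [ - 100, - 71, - 55,-13, 2/5, 98]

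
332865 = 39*8535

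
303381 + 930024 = 1233405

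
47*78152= 3673144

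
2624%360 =104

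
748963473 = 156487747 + 592475726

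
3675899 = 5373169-1697270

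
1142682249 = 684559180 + 458123069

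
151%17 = 15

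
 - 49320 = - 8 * 6165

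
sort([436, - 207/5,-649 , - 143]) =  [ - 649, - 143, - 207/5 , 436 ] 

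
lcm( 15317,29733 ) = 505461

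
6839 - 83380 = -76541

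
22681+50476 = 73157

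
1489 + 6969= 8458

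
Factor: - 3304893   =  -3^1*23^1*211^1*227^1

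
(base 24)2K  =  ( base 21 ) 35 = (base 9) 75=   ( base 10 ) 68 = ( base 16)44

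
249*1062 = 264438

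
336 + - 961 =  - 625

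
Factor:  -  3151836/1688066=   -  2^1*3^2*17^(-1)*29^1*131^(-1 )*379^( -1 )  *3019^1 = - 1575918/844033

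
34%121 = 34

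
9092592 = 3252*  2796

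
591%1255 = 591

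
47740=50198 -2458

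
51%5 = 1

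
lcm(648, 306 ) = 11016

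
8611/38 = 226 + 23/38 =226.61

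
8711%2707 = 590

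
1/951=1/951 = 0.00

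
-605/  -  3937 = 605/3937 = 0.15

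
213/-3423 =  - 1 + 1070/1141 = -0.06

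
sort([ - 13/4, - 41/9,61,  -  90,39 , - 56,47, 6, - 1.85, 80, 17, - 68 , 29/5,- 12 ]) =[ -90, - 68, - 56, - 12, - 41/9, - 13/4, - 1.85,29/5,6,17,39,47, 61, 80 ]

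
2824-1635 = 1189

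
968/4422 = 44/201 = 0.22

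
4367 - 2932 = 1435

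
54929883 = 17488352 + 37441531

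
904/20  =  45+ 1/5 = 45.20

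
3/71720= 3/71720 = 0.00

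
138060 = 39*3540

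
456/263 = 1+193/263 = 1.73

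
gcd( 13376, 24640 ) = 704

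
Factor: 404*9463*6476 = 2^4*101^1*1619^1*9463^1 = 24758084752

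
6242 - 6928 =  - 686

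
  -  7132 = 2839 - 9971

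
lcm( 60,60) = 60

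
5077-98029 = -92952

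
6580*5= 32900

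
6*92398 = 554388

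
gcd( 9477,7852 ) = 13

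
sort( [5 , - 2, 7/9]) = [ - 2,  7/9, 5] 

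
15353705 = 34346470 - 18992765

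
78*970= 75660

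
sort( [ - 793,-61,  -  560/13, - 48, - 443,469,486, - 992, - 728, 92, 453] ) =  [ - 992, - 793, - 728,- 443,- 61,-48 ,  -  560/13, 92,453, 469,486 ]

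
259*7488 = 1939392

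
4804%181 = 98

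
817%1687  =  817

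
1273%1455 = 1273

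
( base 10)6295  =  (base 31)6h2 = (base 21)e5g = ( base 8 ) 14227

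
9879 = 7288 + 2591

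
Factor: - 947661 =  - 3^1 *11^1*13^1 *47^2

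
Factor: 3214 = 2^1*1607^1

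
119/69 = 1 + 50/69 = 1.72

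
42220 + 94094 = 136314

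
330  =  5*66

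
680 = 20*34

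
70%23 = 1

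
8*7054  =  56432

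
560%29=9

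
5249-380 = 4869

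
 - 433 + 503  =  70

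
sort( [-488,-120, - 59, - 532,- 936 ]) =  [ - 936, - 532,  -  488,-120, - 59 ] 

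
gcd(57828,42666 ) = 6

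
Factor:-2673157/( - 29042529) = 3^( - 1)*1237^1*2161^1* 9680843^( - 1)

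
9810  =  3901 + 5909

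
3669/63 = 1223/21=58.24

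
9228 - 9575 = - 347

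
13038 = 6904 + 6134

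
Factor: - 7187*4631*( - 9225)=307035647325 = 3^2*5^2*11^1*41^1*421^1*7187^1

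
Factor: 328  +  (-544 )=-2^3*3^3 = -  216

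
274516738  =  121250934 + 153265804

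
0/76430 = 0 = 0.00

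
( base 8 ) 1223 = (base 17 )24D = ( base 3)220102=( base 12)46b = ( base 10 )659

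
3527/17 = 3527/17 = 207.47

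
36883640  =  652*56570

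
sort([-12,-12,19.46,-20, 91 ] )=[ - 20, - 12, - 12, 19.46, 91]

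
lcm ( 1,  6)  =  6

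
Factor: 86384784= 2^4 * 3^1*61^1 * 163^1*181^1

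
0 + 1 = 1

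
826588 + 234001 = 1060589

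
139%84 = 55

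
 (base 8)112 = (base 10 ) 74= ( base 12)62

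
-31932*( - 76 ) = 2426832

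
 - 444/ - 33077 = 444/33077 = 0.01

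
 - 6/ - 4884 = 1/814 = 0.00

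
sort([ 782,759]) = [759, 782 ] 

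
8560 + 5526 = 14086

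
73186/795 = 92 + 46/795 = 92.06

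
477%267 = 210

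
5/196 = 5/196 = 0.03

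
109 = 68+41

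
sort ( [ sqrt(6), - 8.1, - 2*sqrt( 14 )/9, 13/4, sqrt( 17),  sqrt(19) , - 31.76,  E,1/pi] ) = [ - 31.76, - 8.1 ,-2*sqrt(14 )/9, 1/pi , sqrt( 6), E, 13/4,sqrt( 17 ), sqrt(19 ) ]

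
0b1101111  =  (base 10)111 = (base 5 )421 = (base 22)51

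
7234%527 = 383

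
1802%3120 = 1802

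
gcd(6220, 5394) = 2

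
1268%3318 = 1268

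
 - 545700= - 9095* 60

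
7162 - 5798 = 1364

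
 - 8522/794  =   - 4261/397=- 10.73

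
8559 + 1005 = 9564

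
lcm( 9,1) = 9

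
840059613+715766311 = 1555825924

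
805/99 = 805/99 = 8.13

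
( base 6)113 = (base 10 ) 45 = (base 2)101101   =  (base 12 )39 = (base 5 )140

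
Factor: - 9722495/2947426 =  - 2^( - 1)* 5^1*17^( - 1)*86689^( - 1)*1944499^1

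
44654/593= 44654/593 = 75.30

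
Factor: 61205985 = 3^2 * 5^1 * 43^1*47^1*673^1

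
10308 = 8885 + 1423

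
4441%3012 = 1429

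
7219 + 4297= 11516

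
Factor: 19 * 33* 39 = 3^2*11^1*13^1*19^1 = 24453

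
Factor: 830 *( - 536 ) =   -  2^4*5^1*67^1*83^1  =  - 444880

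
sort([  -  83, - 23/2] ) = [-83,  -  23/2 ]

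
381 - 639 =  - 258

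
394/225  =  394/225 = 1.75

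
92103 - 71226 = 20877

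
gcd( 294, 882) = 294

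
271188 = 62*4374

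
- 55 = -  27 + - 28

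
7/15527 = 7/15527 = 0.00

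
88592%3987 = 878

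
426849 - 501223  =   - 74374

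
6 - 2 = 4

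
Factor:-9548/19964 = - 11/23 = -11^1*23^(  -  1 ) 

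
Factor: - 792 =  - 2^3*3^2*11^1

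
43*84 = 3612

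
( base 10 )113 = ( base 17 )6B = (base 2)1110001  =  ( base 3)11012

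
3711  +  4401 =8112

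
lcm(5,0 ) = 0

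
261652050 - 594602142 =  - 332950092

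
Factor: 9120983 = 41^1*269^1*827^1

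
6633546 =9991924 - 3358378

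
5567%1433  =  1268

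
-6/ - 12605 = 6/12605 = 0.00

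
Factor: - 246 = - 2^1*3^1*41^1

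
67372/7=9624 + 4/7 = 9624.57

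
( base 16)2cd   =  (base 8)1315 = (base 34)l3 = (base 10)717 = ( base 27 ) qf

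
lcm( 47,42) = 1974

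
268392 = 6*44732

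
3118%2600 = 518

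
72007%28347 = 15313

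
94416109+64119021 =158535130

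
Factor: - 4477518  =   - 2^1 *3^6 * 37^1*83^1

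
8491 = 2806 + 5685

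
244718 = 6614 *37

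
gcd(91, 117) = 13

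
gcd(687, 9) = 3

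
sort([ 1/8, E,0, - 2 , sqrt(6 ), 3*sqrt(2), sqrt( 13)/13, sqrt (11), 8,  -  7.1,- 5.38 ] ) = [  -  7.1,-5.38, - 2, 0,  1/8, sqrt( 13 ) /13,sqrt(6), E, sqrt(11), 3*sqrt( 2 ),8]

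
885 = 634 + 251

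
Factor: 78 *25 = 2^1*3^1*5^2*13^1 = 1950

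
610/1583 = 610/1583= 0.39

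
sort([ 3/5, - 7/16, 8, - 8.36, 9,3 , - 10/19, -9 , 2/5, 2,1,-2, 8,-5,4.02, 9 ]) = [- 9, -8.36,-5 , - 2 ,-10/19,-7/16 , 2/5, 3/5,1 , 2,3, 4.02 , 8, 8,9 , 9]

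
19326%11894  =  7432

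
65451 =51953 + 13498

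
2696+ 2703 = 5399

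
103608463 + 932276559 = 1035885022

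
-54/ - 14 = 27/7= 3.86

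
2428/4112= 607/1028 = 0.59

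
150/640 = 15/64 = 0.23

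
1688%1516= 172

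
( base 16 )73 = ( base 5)430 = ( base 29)3s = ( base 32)3J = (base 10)115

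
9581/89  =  9581/89  =  107.65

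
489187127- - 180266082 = 669453209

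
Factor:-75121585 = - 5^1 * 7^1*11^1*195121^1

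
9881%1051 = 422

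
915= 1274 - 359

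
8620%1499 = 1125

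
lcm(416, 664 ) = 34528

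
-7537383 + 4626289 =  - 2911094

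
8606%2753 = 347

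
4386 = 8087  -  3701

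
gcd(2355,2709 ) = 3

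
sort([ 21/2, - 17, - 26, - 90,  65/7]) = [ - 90, - 26,-17,65/7,21/2]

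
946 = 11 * 86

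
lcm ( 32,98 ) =1568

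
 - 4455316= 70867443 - 75322759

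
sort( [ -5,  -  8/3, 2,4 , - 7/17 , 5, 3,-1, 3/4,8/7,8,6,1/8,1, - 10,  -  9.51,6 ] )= [  -  10,  -  9.51, - 5, - 8/3, - 1,- 7/17,1/8 , 3/4,  1,8/7,2,  3, 4,  5,6,6, 8]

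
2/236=1/118=0.01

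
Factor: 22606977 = 3^1*7535659^1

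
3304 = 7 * 472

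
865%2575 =865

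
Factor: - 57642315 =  - 3^1*5^1*277^1*13873^1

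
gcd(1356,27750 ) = 6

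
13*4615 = 59995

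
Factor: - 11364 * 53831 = - 611735484 = - 2^2 * 3^1*947^1*53831^1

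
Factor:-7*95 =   -  5^1*7^1*19^1= -665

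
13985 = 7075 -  - 6910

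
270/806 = 135/403= 0.33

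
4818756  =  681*7076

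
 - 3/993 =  - 1/331 = - 0.00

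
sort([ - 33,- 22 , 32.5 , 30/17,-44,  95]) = [  -  44, - 33, - 22,  30/17,  32.5, 95]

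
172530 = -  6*(- 28755) 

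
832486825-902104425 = -69617600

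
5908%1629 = 1021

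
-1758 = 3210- 4968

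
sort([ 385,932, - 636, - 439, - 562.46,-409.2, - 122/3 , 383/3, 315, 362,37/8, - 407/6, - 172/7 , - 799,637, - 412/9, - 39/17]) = [ - 799 , - 636, - 562.46, - 439, - 409.2, - 407/6, - 412/9  ,  -  122/3, - 172/7, - 39/17,37/8,383/3,315,362, 385, 637, 932]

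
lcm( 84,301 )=3612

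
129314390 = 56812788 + 72501602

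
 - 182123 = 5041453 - 5223576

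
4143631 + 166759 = 4310390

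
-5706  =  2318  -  8024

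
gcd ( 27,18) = 9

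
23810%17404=6406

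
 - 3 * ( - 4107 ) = 12321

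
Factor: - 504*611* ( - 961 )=2^3*3^2*7^1*13^1*31^2*47^1 = 295934184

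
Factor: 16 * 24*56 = 2^10 * 3^1*7^1 = 21504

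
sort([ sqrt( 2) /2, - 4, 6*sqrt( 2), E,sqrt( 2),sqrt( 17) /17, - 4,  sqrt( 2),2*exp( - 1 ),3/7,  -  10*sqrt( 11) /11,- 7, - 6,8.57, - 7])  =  [ - 7,- 7, - 6, - 4 , - 4, - 10*sqrt( 11) /11,  sqrt ( 17 ) /17,3/7, sqrt( 2)/2,2 * exp( - 1), sqrt ( 2),  sqrt(2),  E, 6*sqrt( 2 ), 8.57 ] 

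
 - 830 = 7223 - 8053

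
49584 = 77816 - 28232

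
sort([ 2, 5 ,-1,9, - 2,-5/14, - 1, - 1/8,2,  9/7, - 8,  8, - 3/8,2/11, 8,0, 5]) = [  -  8, - 2, - 1,-1, - 3/8, - 5/14,-1/8, 0, 2/11 , 9/7, 2,  2, 5, 5,  8,8, 9 ]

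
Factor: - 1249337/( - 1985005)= 5^(- 1 )*11^( - 2)* 17^( - 1)*23^1*193^( - 1 )*54319^1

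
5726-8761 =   -  3035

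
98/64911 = 14/9273  =  0.00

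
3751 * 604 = 2265604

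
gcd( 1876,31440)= 4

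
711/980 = 711/980= 0.73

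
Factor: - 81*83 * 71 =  - 3^4*71^1*83^1 = - 477333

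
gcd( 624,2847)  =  39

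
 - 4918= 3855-8773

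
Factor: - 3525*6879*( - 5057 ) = 122624538075 = 3^2*5^2*13^1*47^1*389^1*2293^1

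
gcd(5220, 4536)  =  36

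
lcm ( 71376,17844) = 71376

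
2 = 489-487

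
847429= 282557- - 564872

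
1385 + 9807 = 11192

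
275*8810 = 2422750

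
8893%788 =225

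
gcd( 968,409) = 1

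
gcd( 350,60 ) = 10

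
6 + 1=7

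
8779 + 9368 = 18147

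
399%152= 95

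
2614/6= 435 + 2/3 = 435.67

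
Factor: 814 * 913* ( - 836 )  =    -  621300152 = - 2^3 * 11^3 *19^1*37^1*83^1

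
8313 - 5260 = 3053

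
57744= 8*7218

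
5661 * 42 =237762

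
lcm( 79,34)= 2686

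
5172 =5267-95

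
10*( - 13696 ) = -136960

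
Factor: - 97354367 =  - 11^1 * 2309^1*3833^1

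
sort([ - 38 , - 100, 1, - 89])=[ - 100, - 89 , - 38,1 ] 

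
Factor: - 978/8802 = - 1/9 = - 3^(-2)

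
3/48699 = 1/16233 = 0.00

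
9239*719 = 6642841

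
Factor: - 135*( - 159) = 3^4*5^1*53^1  =  21465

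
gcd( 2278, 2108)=34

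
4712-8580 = - 3868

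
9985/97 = 9985/97  =  102.94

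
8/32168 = 1/4021 = 0.00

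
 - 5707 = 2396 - 8103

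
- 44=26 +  - 70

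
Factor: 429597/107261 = 3^3*7^ (- 1 )*11^( - 1)*199^(-1)*2273^1 = 61371/15323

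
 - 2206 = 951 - 3157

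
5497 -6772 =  - 1275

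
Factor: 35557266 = 2^1*3^1*61^1 *97151^1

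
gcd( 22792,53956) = 28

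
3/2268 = 1/756 = 0.00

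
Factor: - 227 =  - 227^1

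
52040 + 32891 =84931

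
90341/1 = 90341 = 90341.00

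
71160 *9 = 640440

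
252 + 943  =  1195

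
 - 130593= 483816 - 614409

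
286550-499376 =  - 212826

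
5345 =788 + 4557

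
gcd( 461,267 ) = 1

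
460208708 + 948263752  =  1408472460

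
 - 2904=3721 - 6625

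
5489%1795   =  104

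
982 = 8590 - 7608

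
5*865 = 4325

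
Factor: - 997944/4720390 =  - 498972/2360195 = - 2^2 * 3^1*5^(-1)*17^( - 1)*43^1 * 967^1 * 27767^( - 1)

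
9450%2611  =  1617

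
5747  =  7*821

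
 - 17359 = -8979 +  - 8380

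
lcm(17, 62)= 1054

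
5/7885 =1/1577 = 0.00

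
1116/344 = 279/86= 3.24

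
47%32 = 15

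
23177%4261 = 1872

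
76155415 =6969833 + 69185582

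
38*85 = 3230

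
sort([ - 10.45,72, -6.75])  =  [-10.45, - 6.75,72 ]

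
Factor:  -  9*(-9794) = 2^1 * 3^2*59^1*83^1=88146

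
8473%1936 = 729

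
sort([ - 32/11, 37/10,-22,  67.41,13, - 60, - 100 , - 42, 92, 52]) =[ - 100, - 60, - 42, - 22, - 32/11, 37/10, 13, 52, 67.41, 92 ]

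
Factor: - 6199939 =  - 29^1 * 213791^1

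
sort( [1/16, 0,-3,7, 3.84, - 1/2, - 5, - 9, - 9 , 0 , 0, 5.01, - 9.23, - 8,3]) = [ - 9.23, - 9, - 9, - 8, - 5, - 3, - 1/2,  0,0,0,1/16 , 3,  3.84, 5.01, 7]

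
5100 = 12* 425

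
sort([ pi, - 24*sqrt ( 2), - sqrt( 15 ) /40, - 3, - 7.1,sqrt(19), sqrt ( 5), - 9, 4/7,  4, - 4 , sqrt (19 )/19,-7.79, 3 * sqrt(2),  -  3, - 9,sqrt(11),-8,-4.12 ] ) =[ - 24 * sqrt(2 ) ,-9, - 9, -8, - 7.79,-7.1, - 4.12, - 4, - 3, - 3, - sqrt( 15)/40 , sqrt(19) /19 , 4/7, sqrt(5 ), pi,sqrt(11),4, 3 * sqrt(2),sqrt ( 19)] 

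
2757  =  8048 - 5291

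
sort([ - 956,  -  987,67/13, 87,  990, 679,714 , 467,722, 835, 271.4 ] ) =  [ - 987 ,-956,67/13, 87, 271.4, 467, 679, 714,  722, 835,  990]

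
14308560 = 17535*816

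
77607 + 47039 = 124646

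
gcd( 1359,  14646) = 3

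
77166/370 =208 + 103/185 =208.56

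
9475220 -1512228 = 7962992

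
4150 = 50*83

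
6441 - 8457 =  - 2016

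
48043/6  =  8007 + 1/6   =  8007.17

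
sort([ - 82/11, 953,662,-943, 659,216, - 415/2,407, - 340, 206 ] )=[ - 943, - 340, - 415/2, - 82/11,206, 216,407, 659, 662, 953]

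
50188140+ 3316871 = 53505011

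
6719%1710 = 1589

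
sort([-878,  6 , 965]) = [ - 878  ,  6,  965 ]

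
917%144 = 53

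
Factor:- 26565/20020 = - 2^(  -  2)*3^1 * 13^( - 1) * 23^1 = - 69/52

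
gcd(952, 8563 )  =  1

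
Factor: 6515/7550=2^( - 1)*5^( - 1 ) * 151^( -1)*1303^1=1303/1510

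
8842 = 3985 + 4857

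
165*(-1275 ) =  -210375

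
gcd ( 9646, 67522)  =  9646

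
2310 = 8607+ - 6297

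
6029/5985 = 6029/5985 = 1.01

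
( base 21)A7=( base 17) CD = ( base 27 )81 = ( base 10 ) 217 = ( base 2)11011001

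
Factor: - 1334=  -  2^1*23^1*29^1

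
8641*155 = 1339355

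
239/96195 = 239/96195= 0.00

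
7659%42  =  15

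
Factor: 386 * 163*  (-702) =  - 44168436 = - 2^2*3^3*13^1* 163^1*193^1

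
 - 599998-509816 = -1109814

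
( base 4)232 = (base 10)46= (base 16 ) 2e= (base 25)1L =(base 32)1e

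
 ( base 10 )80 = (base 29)2M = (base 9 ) 88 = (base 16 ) 50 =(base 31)2i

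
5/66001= 5/66001 = 0.00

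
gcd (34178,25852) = 46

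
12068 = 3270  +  8798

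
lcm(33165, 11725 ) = 1160775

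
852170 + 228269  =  1080439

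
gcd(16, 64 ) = 16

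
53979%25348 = 3283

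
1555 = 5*311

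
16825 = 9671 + 7154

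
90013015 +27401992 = 117415007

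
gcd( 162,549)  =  9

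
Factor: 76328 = 2^3*7^1 * 29^1*47^1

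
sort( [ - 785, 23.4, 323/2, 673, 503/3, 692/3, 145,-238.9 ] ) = [ - 785, - 238.9,23.4, 145, 323/2, 503/3,692/3,673] 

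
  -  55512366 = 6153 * ( - 9022 ) 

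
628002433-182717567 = 445284866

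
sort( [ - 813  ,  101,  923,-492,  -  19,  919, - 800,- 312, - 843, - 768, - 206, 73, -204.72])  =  [-843,- 813 , - 800,- 768, - 492,-312, - 206, - 204.72, -19, 73, 101,919,923]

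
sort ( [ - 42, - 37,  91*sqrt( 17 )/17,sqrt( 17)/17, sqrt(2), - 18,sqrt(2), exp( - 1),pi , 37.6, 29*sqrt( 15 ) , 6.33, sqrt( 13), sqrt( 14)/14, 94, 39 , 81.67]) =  [ - 42, - 37, - 18,sqrt( 17 )/17,sqrt( 14)/14,exp( - 1), sqrt (2), sqrt(2),pi, sqrt( 13 ), 6.33, 91*sqrt( 17 )/17 , 37.6, 39, 81.67, 94, 29* sqrt( 15)] 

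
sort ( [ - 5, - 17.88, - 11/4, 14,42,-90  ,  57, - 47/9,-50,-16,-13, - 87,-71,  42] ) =[ - 90,-87, - 71, - 50, - 17.88, - 16 , - 13, - 47/9 , - 5, - 11/4,14,  42,42, 57 ]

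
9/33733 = 9/33733=0.00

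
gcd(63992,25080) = 152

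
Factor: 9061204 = 2^2*17^1*133253^1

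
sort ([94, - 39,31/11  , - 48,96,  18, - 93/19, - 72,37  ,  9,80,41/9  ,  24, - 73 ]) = [ - 73, - 72, - 48, - 39, - 93/19,31/11,41/9,9, 18,24,37,  80,94, 96 ]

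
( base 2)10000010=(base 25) 55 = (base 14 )94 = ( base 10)130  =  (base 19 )6g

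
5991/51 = 117 + 8/17 = 117.47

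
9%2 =1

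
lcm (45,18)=90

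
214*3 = 642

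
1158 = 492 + 666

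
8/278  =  4/139 = 0.03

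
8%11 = 8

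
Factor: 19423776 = 2^5* 3^1 * 19^1*23^1*463^1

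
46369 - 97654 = -51285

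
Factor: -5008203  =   - 3^3*251^1 *739^1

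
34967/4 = 8741 + 3/4 =8741.75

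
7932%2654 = 2624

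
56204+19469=75673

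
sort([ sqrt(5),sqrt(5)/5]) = [ sqrt(5)/5, sqrt(5)] 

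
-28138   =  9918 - 38056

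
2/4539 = 2/4539 = 0.00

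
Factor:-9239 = -9239^1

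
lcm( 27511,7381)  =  302621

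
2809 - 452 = 2357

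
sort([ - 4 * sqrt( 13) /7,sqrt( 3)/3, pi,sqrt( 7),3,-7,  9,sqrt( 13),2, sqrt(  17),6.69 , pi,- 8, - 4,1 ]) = [ - 8,-7, - 4, - 4*sqrt ( 13)/7,sqrt( 3)/3,1,2, sqrt(7 ), 3,pi , pi, sqrt( 13),sqrt( 17), 6.69,  9] 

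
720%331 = 58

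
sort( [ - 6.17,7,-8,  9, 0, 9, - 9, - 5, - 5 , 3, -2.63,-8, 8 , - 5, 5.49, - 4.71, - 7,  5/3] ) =[ - 9, - 8, - 8, - 7, - 6.17, - 5, - 5, - 5, - 4.71, - 2.63, 0, 5/3, 3, 5.49, 7, 8, 9, 9]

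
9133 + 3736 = 12869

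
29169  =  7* 4167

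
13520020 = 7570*1786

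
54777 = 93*589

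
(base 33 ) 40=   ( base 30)4c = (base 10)132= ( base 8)204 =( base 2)10000100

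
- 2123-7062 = - 9185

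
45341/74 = 45341/74 = 612.72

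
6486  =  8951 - 2465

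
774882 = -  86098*( - 9 )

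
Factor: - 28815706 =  - 2^1*149^1*96697^1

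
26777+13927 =40704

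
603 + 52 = 655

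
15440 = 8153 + 7287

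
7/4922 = 7/4922 = 0.00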